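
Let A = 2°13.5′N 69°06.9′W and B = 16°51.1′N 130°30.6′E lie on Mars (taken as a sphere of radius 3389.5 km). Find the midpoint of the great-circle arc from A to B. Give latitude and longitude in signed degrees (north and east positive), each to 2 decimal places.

44.37°, -142.20°

Central angle δ = 2.6671 rad. Interpolating on the sphere with fraction f = 0.5:
P = [sin((1−f)δ)·A + sin(fδ)·B] / sin δ = 2.1275·A + 2.1275·B in Cartesian coordinates,
giving P = (-0.5648, -0.4381, 0.6993), i.e. latitude 44.37°, longitude -142.20°.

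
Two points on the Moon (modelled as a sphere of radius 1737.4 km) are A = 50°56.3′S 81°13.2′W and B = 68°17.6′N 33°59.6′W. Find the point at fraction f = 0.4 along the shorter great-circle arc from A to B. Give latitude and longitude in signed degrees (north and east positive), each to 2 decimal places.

Central angle δ = 2.1690 rad. Interpolating on the sphere with fraction f = 0.4:
P = [sin((1−f)δ)·A + sin(fδ)·B] / sin δ = 1.1665·A + 0.9230·B in Cartesian coordinates,
giving P = (0.3952, -0.9173, -0.0481), i.e. latitude -2.76°, longitude -66.69°.

-2.76°, -66.69°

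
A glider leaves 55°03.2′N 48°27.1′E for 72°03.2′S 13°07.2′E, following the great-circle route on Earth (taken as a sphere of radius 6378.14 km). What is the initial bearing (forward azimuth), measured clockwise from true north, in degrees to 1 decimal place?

193.3°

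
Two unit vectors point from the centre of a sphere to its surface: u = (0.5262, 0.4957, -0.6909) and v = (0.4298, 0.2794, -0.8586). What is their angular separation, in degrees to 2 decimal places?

u·v = 0.9579; |u| = 1.0000, |v| = 1.0000.
cos θ = (u·v)/(|u||v|) = 0.9579, so θ = 16.69°.

16.69°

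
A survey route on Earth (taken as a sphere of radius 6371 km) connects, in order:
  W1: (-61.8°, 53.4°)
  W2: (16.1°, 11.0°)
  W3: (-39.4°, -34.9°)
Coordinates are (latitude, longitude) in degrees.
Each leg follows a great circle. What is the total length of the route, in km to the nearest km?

17221 km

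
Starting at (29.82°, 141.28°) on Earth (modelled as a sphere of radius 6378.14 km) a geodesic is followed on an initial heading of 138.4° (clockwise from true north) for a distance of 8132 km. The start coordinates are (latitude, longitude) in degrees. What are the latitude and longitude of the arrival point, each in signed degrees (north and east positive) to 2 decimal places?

Angular distance δ = d/R = 8132/6378.14 = 1.27498 rad; initial bearing θ = 2.4155 rad.
sin φ₂ = sin φ₁ cos δ + cos φ₁ sin δ cos θ = (0.4973)(0.2915) + (0.8676)(0.9566)(-0.7478) = -0.4756, so φ₂ = -28.40°.
Δλ = atan2(sin θ sin δ cos φ₁, cos δ − sin φ₁ sin φ₂) = atan2(0.5510, 0.5280) = 46.219°.
λ₂ = 141.280° + 46.219° = 187.50° → -172.50° after wrapping to (−180°, 180°].

-28.40°, -172.50°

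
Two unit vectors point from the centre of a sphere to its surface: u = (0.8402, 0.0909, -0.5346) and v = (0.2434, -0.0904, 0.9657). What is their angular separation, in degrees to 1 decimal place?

108.7°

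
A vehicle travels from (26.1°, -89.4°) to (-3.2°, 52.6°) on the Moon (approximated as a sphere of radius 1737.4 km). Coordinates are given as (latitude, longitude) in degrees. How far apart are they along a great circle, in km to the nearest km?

4154 km

With latitudes φ₁ = 26.100°, φ₂ = -3.200° and longitude difference Δλ = 142.000°:
cos c = sin φ₁ sin φ₂ + cos φ₁ cos φ₂ cos Δλ = (0.4399)(-0.0558) + (0.8980)(0.9984)(-0.7880) = -0.73111,
so c = arccos(-0.73111) = 2.39074 rad.
Distance = R·c = 1737.4 × 2.3907 ≈ 4154 km.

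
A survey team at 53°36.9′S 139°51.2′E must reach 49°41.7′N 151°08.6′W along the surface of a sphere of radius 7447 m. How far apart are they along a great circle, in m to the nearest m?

Let φ₁ = -0.9358 rad, φ₂ = 0.8673 rad, and Δλ = 1.2043 rad.
cos c = sin φ₁ sin φ₂ + cos φ₁ cos φ₂ cos Δλ = (-0.8050)(0.7626) + (0.5932)(0.6469)(0.3583) = -0.47645,
so c = arccos(-0.47645) = 2.06741 rad.
Distance = R·c = 7447 × 2.0674 ≈ 15396 m.

15396 m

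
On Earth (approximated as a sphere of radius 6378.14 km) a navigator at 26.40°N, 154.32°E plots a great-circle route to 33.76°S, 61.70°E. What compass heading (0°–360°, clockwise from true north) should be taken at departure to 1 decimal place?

239.9°

Δλ = -92.620° = -1.6165 rad.
y = sin Δλ · cos φ₂ = (-0.9990)(0.8314) = -0.8305
x = cos φ₁ sin φ₂ − sin φ₁ cos φ₂ cos Δλ = (0.8957)(-0.5557) − (0.4446)(0.8314)(-0.0457) = -0.4809
θ = atan2(y, x) = -120.07°; adding 360° gives 239.9°.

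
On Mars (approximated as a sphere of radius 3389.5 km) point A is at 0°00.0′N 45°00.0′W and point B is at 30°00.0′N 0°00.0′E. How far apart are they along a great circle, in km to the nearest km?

3090 km

Let φ₁ = 0.0000 rad, φ₂ = 0.5236 rad, and Δλ = 0.7854 rad.
cos c = sin φ₁ sin φ₂ + cos φ₁ cos φ₂ cos Δλ = (0.0000)(0.5000) + (1.0000)(0.8660)(0.7071) = 0.61237,
so c = arccos(0.61237) = 0.91174 rad.
Distance = R·c = 3389.5 × 0.9117 ≈ 3090 km.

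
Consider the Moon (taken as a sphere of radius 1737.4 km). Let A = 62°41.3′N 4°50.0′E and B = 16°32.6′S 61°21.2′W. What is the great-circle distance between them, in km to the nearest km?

With latitudes φ₁ = 62.688°, φ₂ = -16.543° and longitude difference Δλ = -66.187°:
Haversine: a = sin²(Δφ/2) + cos φ₁ cos φ₂ sin²(Δλ/2) = 0.4066 + (0.4588)(0.9586)(0.2981) = 0.53771.
Central angle c = 2·arcsin(√a) = 1.64628 rad.
Distance = R·c = 1737.4 × 1.6463 ≈ 2860 km.

2860 km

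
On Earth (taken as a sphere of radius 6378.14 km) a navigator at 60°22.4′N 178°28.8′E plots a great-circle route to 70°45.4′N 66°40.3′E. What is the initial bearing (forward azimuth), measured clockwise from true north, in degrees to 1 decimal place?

With φ₁ = 1.0537, φ₂ = 1.2349, Δλ = -1.9514 rad, the forward-azimuth formula gives
θ = atan2( sin Δλ cos φ₂ , cos φ₁ sin φ₂ − sin φ₁ cos φ₂ cos Δλ ) = atan2(-0.3060, 0.5732) = -28.10°.
Adding 360° brings this into [0°, 360°): 331.9°.

331.9°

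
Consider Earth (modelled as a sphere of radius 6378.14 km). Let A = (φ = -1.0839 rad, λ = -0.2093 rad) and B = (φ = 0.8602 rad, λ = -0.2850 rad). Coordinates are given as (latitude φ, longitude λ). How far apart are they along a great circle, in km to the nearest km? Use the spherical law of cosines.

12406 km

In radians: φ₁ = -1.0839, φ₂ = 0.8602, Δλ = -4.337° = -0.0757 rad.
cos c = sin φ₁ sin φ₂ + cos φ₁ cos φ₂ cos Δλ = (-0.8838)(0.7580) + (0.4679)(0.6523)(0.9971) = -0.36557,
so c = arccos(-0.36557) = 1.94504 rad.
Distance = R·c = 6378.14 × 1.9450 ≈ 12406 km.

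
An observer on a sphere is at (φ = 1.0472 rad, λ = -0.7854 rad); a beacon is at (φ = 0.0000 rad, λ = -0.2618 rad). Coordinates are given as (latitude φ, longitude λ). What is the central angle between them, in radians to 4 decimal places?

1.1230 rad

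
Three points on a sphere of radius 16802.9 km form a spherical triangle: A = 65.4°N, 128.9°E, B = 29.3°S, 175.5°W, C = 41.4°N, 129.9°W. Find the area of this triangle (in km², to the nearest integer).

279021753 km²

Side lengths (central angles): a = 1.4363, b = 0.9996, c = 1.8130 rad; semiperimeter s = 2.1245.
By l'Huilier's theorem, tan(E/4) = √[tan(s/2) tan((s−a)/2) tan((s−b)/2) tan((s−c)/2)], giving spherical excess E = 0.9883 rad.
Area = E·R² = 0.9883 × (16802.9)² ≈ 279021753 km².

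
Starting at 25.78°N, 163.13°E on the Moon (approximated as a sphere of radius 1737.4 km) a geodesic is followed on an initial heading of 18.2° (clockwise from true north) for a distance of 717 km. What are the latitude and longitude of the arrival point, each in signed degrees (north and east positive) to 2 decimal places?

47.86°, 173.89°

Angular distance δ = d/R = 717/1737.4 = 0.41269 rad; initial bearing θ = 0.3176 rad.
sin φ₂ = sin φ₁ cos δ + cos φ₁ sin δ cos θ = (0.4349)(0.9160) + (0.9005)(0.4011)(0.9500) = 0.7415, so φ₂ = 47.86°.
Δλ = atan2(sin θ sin δ cos φ₁, cos δ − sin φ₁ sin φ₂) = atan2(0.1128, 0.5936) = 10.760°.
λ₂ = 163.130° + 10.760° = 173.89°.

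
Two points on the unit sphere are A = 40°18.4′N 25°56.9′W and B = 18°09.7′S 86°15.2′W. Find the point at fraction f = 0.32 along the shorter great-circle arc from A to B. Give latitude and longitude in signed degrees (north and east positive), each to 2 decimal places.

23.51°, -49.41°

Central angle δ = 1.4128 rad. Interpolating on the sphere with fraction f = 0.32:
P = [sin((1−f)δ)·A + sin(fδ)·B] / sin δ = 0.8299·A + 0.4424·B in Cartesian coordinates,
giving P = (0.5966, -0.6964, 0.3990), i.e. latitude 23.51°, longitude -49.41°.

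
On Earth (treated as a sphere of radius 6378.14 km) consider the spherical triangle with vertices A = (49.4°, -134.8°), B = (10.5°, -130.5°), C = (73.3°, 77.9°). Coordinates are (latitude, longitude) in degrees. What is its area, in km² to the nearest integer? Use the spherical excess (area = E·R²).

1348718 km²

Side lengths (central angles): a = 1.6449, b = 0.9644, c = 0.6818 rad; semiperimeter s = 1.6455.
By l'Huilier's theorem, tan(E/4) = √[tan(s/2) tan((s−a)/2) tan((s−b)/2) tan((s−c)/2)], giving spherical excess E = 0.0332 rad.
Area = E·R² = 0.0332 × (6378.14)² ≈ 1348718 km².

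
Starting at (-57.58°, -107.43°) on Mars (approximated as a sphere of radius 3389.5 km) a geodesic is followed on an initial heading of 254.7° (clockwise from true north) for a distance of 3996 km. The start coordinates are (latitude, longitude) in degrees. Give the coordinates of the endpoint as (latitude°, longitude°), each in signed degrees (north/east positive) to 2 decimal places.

-26.94°, 162.50°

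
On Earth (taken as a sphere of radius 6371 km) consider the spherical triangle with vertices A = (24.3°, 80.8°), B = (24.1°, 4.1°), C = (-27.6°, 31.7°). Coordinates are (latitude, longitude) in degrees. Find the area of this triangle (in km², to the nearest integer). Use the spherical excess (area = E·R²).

Side lengths (central angles): a = 1.0149, b = 1.2258, c = 1.2031 rad; semiperimeter s = 1.7219.
By l'Huilier's theorem, tan(E/4) = √[tan(s/2) tan((s−a)/2) tan((s−b)/2) tan((s−c)/2)], giving spherical excess E = 0.6732 rad.
Area = E·R² = 0.6732 × (6371)² ≈ 27323102 km².

27323102 km²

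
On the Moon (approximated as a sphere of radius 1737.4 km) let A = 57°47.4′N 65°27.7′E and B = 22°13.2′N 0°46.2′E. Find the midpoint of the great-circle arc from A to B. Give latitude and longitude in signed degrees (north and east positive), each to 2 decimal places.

Central angle δ = 1.0111 rad. Interpolating on the sphere with fraction f = 0.5:
P = [sin((1−f)δ)·A + sin(fδ)·B] / sin δ = 0.5715·A + 0.5715·B in Cartesian coordinates,
giving P = (0.6555, 0.2842, 0.6997), i.e. latitude 44.40°, longitude 23.44°.

44.40°, 23.44°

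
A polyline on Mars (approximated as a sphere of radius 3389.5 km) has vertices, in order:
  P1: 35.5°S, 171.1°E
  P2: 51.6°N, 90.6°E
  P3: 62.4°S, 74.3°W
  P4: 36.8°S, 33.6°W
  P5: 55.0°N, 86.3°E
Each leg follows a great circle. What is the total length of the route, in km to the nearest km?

26623 km

Leg P1→P2: central angle 1.9516 rad, distance 6614.8 km.
Leg P2→P3: central angle 2.9059 rad, distance 9849.5 km.
Leg P3→P4: central angle 0.6230 rad, distance 2111.8 km.
Leg P4→P5: central angle 2.3741 rad, distance 8046.9 km.
Total: 6614.8 + 9849.5 + 2111.8 + 8046.9 ≈ 26623 km.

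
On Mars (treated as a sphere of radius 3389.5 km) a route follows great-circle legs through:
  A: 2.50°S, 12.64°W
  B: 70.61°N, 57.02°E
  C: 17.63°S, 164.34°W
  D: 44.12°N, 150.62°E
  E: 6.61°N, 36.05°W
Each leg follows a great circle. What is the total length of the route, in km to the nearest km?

Leg A→B: central angle 1.4966 rad, distance 5072.7 km.
Leg B→C: central angle 2.1214 rad, distance 7190.4 km.
Leg C→D: central angle 1.2947 rad, distance 4388.4 km.
Leg D→E: central angle 2.2500 rad, distance 7626.3 km.
Total: 5072.7 + 7190.4 + 4388.4 + 7626.3 ≈ 24278 km.

24278 km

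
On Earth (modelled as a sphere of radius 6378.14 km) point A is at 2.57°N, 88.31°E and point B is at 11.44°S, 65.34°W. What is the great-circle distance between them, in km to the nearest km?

With latitudes φ₁ = 2.570°, φ₂ = -11.440° and longitude difference Δλ = -153.650°:
cos c = sin φ₁ sin φ₂ + cos φ₁ cos φ₂ cos Δλ = (0.0448)(-0.1983) + (0.9990)(0.9801)(-0.8961) = -0.88631,
so c = arccos(-0.88631) = 2.66010 rad.
Distance = R·c = 6378.14 × 2.6601 ≈ 16967 km.

16967 km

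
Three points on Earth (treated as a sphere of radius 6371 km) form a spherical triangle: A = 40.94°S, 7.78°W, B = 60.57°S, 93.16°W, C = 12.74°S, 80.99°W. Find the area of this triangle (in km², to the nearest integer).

18255581 km²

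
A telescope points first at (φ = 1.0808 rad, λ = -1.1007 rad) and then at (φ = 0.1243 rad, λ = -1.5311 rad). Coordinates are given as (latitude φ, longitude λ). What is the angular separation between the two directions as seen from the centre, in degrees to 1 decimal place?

With latitudes φ₁ = 61.925°, φ₂ = 7.122° and longitude difference Δλ = -24.660°:
cos c = sin φ₁ sin φ₂ + cos φ₁ cos φ₂ cos Δλ = (0.8823)(0.1240) + (0.4706)(0.9923)(0.9088) = 0.53379,
so c = arccos(0.53379) = 1.00772 rad.
So the angular separation is 57.7°.

57.7°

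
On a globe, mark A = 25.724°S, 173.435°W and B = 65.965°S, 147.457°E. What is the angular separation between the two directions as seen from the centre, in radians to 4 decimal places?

0.8215 rad

In radians: φ₁ = -0.4490, φ₂ = -1.1513, Δλ = -39.108° = -0.6826 rad.
cos c = sin φ₁ sin φ₂ + cos φ₁ cos φ₂ cos Δλ = (-0.4340)(-0.9133) + (0.9009)(0.4073)(0.7760) = 0.68113,
so c = arccos(0.68113) = 0.82150 rad.
So the angular separation is 0.8215 rad.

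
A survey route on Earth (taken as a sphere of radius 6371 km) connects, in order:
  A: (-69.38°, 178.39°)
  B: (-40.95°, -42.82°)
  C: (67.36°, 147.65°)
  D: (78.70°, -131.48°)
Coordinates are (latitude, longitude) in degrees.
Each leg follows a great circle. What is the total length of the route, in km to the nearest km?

Leg A→B: central angle 1.1447 rad, distance 7292.9 km.
Leg B→C: central angle 2.6699 rad, distance 17009.8 km.
Leg C→D: central angle 0.4103 rad, distance 2613.7 km.
Total: 7292.9 + 17009.8 + 2613.7 ≈ 26917 km.

26917 km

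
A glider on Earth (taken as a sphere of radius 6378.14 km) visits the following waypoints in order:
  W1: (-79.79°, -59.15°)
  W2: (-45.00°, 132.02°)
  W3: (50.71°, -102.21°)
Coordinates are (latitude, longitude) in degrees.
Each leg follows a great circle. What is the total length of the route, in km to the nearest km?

22157 km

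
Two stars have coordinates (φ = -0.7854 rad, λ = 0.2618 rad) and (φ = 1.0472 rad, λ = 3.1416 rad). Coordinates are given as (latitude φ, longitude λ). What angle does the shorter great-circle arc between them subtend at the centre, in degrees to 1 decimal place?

Let φ₁ = -0.7854 rad, φ₂ = 1.0472 rad, and Δλ = 2.8798 rad.
cos c = sin φ₁ sin φ₂ + cos φ₁ cos φ₂ cos Δλ = (-0.7071)(0.8660) + (0.7071)(0.5000)(-0.9659) = -0.95388,
so c = arccos(-0.95388) = 2.83670 rad.
So the angular separation is 162.5°.

162.5°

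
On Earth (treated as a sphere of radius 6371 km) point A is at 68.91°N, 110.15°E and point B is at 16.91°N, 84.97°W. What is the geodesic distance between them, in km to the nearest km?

10396 km

In radians: φ₁ = 1.2027, φ₂ = 0.2951, Δλ = 164.880° = 2.8777 rad.
cos c = sin φ₁ sin φ₂ + cos φ₁ cos φ₂ cos Δλ = (0.9330)(0.2909) + (0.3598)(0.9568)(-0.9654) = -0.06097,
so c = arccos(-0.06097) = 1.63181 rad.
Distance = R·c = 6371 × 1.6318 ≈ 10396 km.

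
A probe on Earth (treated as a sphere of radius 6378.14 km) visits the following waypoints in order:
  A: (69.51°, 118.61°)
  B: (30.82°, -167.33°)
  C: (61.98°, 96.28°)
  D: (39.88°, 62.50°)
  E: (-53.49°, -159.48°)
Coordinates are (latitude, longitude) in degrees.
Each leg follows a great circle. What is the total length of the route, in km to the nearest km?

33452 km

Leg A→B: central angle 0.9734 rad, distance 6208.5 km.
Leg B→C: central angle 1.1512 rad, distance 7342.5 km.
Leg C→D: central angle 0.5243 rad, distance 3344.1 km.
Leg D→E: central angle 2.5959 rad, distance 16556.8 km.
Total: 6208.5 + 7342.5 + 3344.1 + 16556.8 ≈ 33452 km.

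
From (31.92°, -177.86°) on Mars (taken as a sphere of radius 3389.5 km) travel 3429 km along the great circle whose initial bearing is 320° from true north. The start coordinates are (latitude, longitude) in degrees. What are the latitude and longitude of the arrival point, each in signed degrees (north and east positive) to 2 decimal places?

56.27°, 103.24°

Angular distance δ = d/R = 3429/3389.5 = 1.01165 rad; initial bearing θ = 5.5851 rad.
sin φ₂ = sin φ₁ cos δ + cos φ₁ sin δ cos θ = (0.5287)(0.5305) + (0.8488)(0.8477)(0.7660) = 0.8317, so φ₂ = 56.27°.
Δλ = atan2(sin θ sin δ cos φ₁, cos δ − sin φ₁ sin φ₂) = atan2(-0.4625, 0.0907) = -78.901°.
λ₂ = -177.860° − 78.901° = -256.76° → 103.24° after wrapping to (−180°, 180°].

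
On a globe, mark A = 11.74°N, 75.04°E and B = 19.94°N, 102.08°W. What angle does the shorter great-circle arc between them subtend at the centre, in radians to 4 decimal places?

2.5865 rad

With latitudes φ₁ = 11.740°, φ₂ = 19.940° and longitude difference Δλ = -177.120°:
Haversine: a = sin²(Δφ/2) + cos φ₁ cos φ₂ sin²(Δλ/2) = 0.0051 + (0.9791)(0.9401)(0.9994) = 0.92492.
Central angle c = 2·arcsin(√a) = 2.58646 rad.
So the angular separation is 2.5865 rad.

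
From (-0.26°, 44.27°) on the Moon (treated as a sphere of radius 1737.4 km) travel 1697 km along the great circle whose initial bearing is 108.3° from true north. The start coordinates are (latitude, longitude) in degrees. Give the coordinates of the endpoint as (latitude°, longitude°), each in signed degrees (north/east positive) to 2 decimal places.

-15.23°, 98.90°

Angular distance δ = d/R = 1697/1737.4 = 0.97675 rad; initial bearing θ = 1.8902 rad.
sin φ₂ = sin φ₁ cos δ + cos φ₁ sin δ cos θ = (-0.0045)(0.5597) + (1.0000)(0.8287)(-0.3140) = -0.2627, so φ₂ = -15.23°.
Δλ = atan2(sin θ sin δ cos φ₁, cos δ − sin φ₁ sin φ₂) = atan2(0.7868, 0.5585) = 54.629°.
λ₂ = 44.270° + 54.629° = 98.90°.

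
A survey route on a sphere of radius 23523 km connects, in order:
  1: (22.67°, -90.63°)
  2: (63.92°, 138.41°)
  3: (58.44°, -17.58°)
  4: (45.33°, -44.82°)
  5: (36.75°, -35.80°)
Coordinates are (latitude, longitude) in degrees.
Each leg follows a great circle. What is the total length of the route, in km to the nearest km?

71306 km

Leg 1→2: central angle 1.4905 rad, distance 35059.9 km.
Leg 2→3: central angle 0.9823 rad, distance 23105.6 km.
Leg 3→4: central angle 0.3678 rad, distance 8651.2 km.
Leg 4→5: central angle 0.1909 rad, distance 4489.5 km.
Total: 35059.9 + 23105.6 + 8651.2 + 4489.5 ≈ 71306 km.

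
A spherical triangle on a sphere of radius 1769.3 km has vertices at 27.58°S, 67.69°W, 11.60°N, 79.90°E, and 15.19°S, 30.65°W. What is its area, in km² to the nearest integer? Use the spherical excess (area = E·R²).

Side lengths (central angles): a = 1.9655, b = 0.6366, c = 2.5430 rad; semiperimeter s = 2.5725.
By l'Huilier's theorem, tan(E/4) = √[tan(s/2) tan((s−a)/2) tan((s−b)/2) tan((s−c)/2)], giving spherical excess E = 0.6022 rad.
Area = E·R² = 0.6022 × (1769.3)² ≈ 1885081 km².

1885081 km²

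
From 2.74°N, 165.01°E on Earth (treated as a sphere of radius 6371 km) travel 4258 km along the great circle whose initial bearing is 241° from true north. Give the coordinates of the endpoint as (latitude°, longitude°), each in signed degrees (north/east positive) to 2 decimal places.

-15.22°, 130.84°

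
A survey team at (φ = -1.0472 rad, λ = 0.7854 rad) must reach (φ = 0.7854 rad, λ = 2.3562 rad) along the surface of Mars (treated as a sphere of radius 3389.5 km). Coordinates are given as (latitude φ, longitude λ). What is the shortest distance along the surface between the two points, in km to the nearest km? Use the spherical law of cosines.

7558 km

In radians: φ₁ = -1.0472, φ₂ = 0.7854, Δλ = 90.000° = 1.5708 rad.
cos c = sin φ₁ sin φ₂ + cos φ₁ cos φ₂ cos Δλ = (-0.8660)(0.7071) + (0.5000)(0.7071)(-0.0000) = -0.61238,
so c = arccos(-0.61238) = 2.22986 rad.
Distance = R·c = 3389.5 × 2.2299 ≈ 7558 km.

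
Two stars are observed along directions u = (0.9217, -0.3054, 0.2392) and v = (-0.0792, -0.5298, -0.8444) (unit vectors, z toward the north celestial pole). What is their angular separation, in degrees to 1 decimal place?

u·v = -0.1132; |u| = 1.0000, |v| = 1.0000.
cos θ = (u·v)/(|u||v|) = -0.1132, so θ = 96.5°.

96.5°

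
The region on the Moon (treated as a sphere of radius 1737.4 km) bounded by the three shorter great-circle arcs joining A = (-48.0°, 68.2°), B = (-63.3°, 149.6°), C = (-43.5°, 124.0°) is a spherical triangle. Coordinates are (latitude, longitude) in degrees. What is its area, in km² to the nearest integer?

Side lengths (central angles): a = 0.4302, b = 0.6691, c = 0.7829 rad; semiperimeter s = 0.9411.
By l'Huilier's theorem, tan(E/4) = √[tan(s/2) tan((s−a)/2) tan((s−b)/2) tan((s−c)/2)], giving spherical excess E = 0.1518 rad.
Area = E·R² = 0.1518 × (1737.4)² ≈ 458118 km².

458118 km²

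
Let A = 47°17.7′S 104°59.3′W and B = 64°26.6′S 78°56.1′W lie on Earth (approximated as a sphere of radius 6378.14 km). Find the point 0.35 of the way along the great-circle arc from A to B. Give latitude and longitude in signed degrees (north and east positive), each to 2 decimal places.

-53.85°, -98.39°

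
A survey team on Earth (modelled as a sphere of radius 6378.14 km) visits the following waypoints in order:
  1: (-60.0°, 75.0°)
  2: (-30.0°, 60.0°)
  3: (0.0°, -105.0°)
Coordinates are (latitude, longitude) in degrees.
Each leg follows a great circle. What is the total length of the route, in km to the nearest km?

Leg 1→2: central angle 0.5524 rad, distance 3523.2 km.
Leg 2→3: central angle 2.5617 rad, distance 16338.8 km.
Total: 3523.2 + 16338.8 ≈ 19862 km.

19862 km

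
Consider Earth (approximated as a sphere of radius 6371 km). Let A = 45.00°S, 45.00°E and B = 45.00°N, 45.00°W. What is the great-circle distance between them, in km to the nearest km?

13343 km

In radians: φ₁ = -0.7854, φ₂ = 0.7854, Δλ = -90.000° = -1.5708 rad.
Haversine: a = sin²(Δφ/2) + cos φ₁ cos φ₂ sin²(Δλ/2) = 0.5000 + (0.7071)(0.7071)(0.5000) = 0.75000.
Central angle c = 2·arcsin(√a) = 2.09440 rad.
Distance = R·c = 6371 × 2.0944 ≈ 13343 km.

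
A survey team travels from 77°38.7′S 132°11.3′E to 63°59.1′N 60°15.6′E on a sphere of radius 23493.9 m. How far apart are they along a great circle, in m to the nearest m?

Let φ₁ = -1.3552 rad, φ₂ = 1.1167 rad, and Δλ = -1.2554 rad.
Haversine: a = sin²(Δφ/2) + cos φ₁ cos φ₂ sin²(Δλ/2) = 0.8920 + (0.2140)(0.4386)(0.3449) = 0.92438.
Central angle c = 2·arcsin(√a) = 2.58442 rad.
Distance = R·c = 23493.9 × 2.5844 ≈ 60718 m.

60718 m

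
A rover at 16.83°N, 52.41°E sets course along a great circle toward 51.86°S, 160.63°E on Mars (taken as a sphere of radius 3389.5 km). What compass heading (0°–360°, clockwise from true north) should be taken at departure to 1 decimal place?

With φ₁ = 0.2937, φ₂ = -0.9051, Δλ = 1.8888 rad, the forward-azimuth formula gives
θ = atan2( sin Δλ cos φ₂ , cos φ₁ sin φ₂ − sin φ₁ cos φ₂ cos Δλ ) = atan2(0.5866, -0.6969) = 139.91°.
So the initial bearing is 139.9°.

139.9°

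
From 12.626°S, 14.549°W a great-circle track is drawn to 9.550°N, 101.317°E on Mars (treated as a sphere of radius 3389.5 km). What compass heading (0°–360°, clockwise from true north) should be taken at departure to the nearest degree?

86°

Δλ = 115.866° = 2.0222 rad.
y = sin Δλ · cos φ₂ = (0.8998)(0.9861) = 0.8873
x = cos φ₁ sin φ₂ − sin φ₁ cos φ₂ cos Δλ = (0.9758)(0.1659) − (-0.2186)(0.9861)(-0.4363) = 0.0679
θ = atan2(y, x) = 85.63°, so the bearing is 86°.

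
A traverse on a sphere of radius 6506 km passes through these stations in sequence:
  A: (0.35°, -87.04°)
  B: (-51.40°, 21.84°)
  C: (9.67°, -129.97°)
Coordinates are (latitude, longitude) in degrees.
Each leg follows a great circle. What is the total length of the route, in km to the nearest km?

26600 km

Leg A→B: central angle 1.7789 rad, distance 11573.8 km.
Leg B→C: central angle 2.3095 rad, distance 15025.7 km.
Total: 11573.8 + 15025.7 ≈ 26600 km.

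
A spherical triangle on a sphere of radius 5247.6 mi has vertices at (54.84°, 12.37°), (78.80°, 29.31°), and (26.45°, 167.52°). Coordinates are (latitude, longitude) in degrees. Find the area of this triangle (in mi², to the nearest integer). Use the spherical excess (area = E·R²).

Side lengths (central angles): a = 1.2585, b = 1.6747, c = 0.4300 rad; semiperimeter s = 1.6816.
By l'Huilier's theorem, tan(E/4) = √[tan(s/2) tan((s−a)/2) tan((s−b)/2) tan((s−c)/2)], giving spherical excess E = 0.0977 rad.
Area = E·R² = 0.0977 × (5247.6)² ≈ 2690462 mi².

2690462 mi²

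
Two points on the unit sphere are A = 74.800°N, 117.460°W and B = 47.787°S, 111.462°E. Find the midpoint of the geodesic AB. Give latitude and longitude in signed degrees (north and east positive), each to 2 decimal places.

Central angle δ = 2.5508 rad. Interpolating on the sphere with fraction f = 0.5:
P = [sin((1−f)δ)·A + sin(fδ)·B] / sin δ = 1.7175·A + 1.7175·B in Cartesian coordinates,
giving P = (-0.6299, 0.6744, 0.3853), i.e. latitude 22.67°, longitude 133.05°.

22.67°, 133.05°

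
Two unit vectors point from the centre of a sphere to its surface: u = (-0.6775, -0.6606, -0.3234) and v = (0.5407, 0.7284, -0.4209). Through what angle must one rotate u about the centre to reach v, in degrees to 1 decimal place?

u·v = -0.7114; |u| = 1.0000, |v| = 1.0000.
cos θ = (u·v)/(|u||v|) = -0.7114, so θ = 135.3°.

135.3°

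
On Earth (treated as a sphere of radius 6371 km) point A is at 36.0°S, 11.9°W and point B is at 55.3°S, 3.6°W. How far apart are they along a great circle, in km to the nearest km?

2237 km

In radians: φ₁ = -0.6283, φ₂ = -0.9652, Δλ = 8.300° = 0.1449 rad.
cos c = sin φ₁ sin φ₂ + cos φ₁ cos φ₂ cos Δλ = (-0.5878)(-0.8221) + (0.8090)(0.5693)(0.9895) = 0.93898,
so c = arccos(0.93898) = 0.35115 rad.
Distance = R·c = 6371 × 0.3512 ≈ 2237 km.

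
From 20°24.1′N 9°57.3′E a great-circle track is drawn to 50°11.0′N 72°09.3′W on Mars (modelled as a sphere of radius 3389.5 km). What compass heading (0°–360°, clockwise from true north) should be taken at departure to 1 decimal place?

317.4°

With φ₁ = 0.3561, φ₂ = 0.8759, Δλ = -1.4331 rad, the forward-azimuth formula gives
θ = atan2( sin Δλ cos φ₂ , cos φ₁ sin φ₂ − sin φ₁ cos φ₂ cos Δλ ) = atan2(-0.6343, 0.6893) = -42.62°.
Adding 360° brings this into [0°, 360°): 317.4°.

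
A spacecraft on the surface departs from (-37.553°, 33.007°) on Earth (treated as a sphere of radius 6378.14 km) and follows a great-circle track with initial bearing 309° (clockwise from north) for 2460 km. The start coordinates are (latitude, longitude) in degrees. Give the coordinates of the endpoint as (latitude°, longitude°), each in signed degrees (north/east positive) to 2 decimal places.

Angular distance δ = d/R = 2460/6378.14 = 0.38569 rad; initial bearing θ = 5.3931 rad.
sin φ₂ = sin φ₁ cos δ + cos φ₁ sin δ cos θ = (-0.6095)(0.9265) + (0.7928)(0.3762)(0.6293) = -0.3770, so φ₂ = -22.15°.
Δλ = atan2(sin θ sin δ cos φ₁, cos δ − sin φ₁ sin φ₂) = atan2(-0.2318, 0.6967) = -18.401°.
λ₂ = 33.007° − 18.401° = 14.61°.

-22.15°, 14.61°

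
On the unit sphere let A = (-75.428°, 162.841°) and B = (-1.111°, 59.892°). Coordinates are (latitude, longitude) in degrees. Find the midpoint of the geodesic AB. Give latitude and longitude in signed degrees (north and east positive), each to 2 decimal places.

-45.36°, 74.46°

Central angle δ = 1.6084 rad. Interpolating on the sphere with fraction f = 0.5:
P = [sin((1−f)δ)·A + sin(fδ)·B] / sin δ = 0.7208·A + 0.7208·B in Cartesian coordinates,
giving P = (0.1882, 0.6769, -0.7116), i.e. latitude -45.36°, longitude 74.46°.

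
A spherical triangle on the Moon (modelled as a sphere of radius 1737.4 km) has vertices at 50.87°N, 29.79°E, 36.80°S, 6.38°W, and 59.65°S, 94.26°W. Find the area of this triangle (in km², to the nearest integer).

1989666 km²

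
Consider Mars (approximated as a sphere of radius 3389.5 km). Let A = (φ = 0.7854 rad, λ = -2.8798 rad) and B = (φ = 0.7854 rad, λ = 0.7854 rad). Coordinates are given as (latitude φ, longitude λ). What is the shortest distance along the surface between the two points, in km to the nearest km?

In radians: φ₁ = 0.7854, φ₂ = 0.7854, Δλ = -150.000° = -2.6180 rad.
cos c = sin φ₁ sin φ₂ + cos φ₁ cos φ₂ cos Δλ = (0.7071)(0.7071) + (0.7071)(0.7071)(-0.8660) = 0.06699,
so c = arccos(0.06699) = 1.50375 rad.
Distance = R·c = 3389.5 × 1.5038 ≈ 5097 km.

5097 km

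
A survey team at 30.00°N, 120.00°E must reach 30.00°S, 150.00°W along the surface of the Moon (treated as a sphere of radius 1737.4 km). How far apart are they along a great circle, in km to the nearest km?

3168 km

In radians: φ₁ = 0.5236, φ₂ = -0.5236, Δλ = 90.000° = 1.5708 rad.
cos c = sin φ₁ sin φ₂ + cos φ₁ cos φ₂ cos Δλ = (0.5000)(-0.5000) + (0.8660)(0.8660)(0.0000) = -0.25000,
so c = arccos(-0.25000) = 1.82348 rad.
Distance = R·c = 1737.4 × 1.8235 ≈ 3168 km.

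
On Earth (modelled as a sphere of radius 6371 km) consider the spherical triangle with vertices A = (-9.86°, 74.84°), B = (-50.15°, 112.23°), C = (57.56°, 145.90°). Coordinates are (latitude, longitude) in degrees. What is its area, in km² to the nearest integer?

Side lengths (central angles): a = 1.9411, b = 1.5438, c = 0.8853 rad; semiperimeter s = 2.1851.
By l'Huilier's theorem, tan(E/4) = √[tan(s/2) tan((s−a)/2) tan((s−b)/2) tan((s−c)/2)], giving spherical excess E = 0.9586 rad.
Area = E·R² = 0.9586 × (6371)² ≈ 38907434 km².

38907434 km²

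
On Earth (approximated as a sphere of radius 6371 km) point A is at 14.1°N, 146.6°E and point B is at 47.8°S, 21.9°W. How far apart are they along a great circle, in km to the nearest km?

16120 km

With latitudes φ₁ = 14.100°, φ₂ = -47.800° and longitude difference Δλ = -168.500°:
cos c = sin φ₁ sin φ₂ + cos φ₁ cos φ₂ cos Δλ = (0.2436)(-0.7408) + (0.9699)(0.6717)(-0.9799) = -0.81888,
so c = arccos(-0.81888) = 2.53025 rad.
Distance = R·c = 6371 × 2.5302 ≈ 16120 km.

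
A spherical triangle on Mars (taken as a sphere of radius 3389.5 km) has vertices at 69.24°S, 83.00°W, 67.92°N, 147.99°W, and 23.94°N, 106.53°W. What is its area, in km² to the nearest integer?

Side lengths (central angles): a = 0.8847, b = 1.6533, c = 2.5152 rad; semiperimeter s = 2.5266.
By l'Huilier's theorem, tan(E/4) = √[tan(s/2) tan((s−a)/2) tan((s−b)/2) tan((s−c)/2)], giving spherical excess E = 0.3783 rad.
Area = E·R² = 0.3783 × (3389.5)² ≈ 4346470 km².

4346470 km²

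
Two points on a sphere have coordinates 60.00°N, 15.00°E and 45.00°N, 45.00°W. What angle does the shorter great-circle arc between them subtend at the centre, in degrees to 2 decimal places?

37.89°

Let φ₁ = 1.0472 rad, φ₂ = 0.7854 rad, and Δλ = -1.0472 rad.
Haversine: a = sin²(Δφ/2) + cos φ₁ cos φ₂ sin²(Δλ/2) = 0.0170 + (0.5000)(0.7071)(0.2500) = 0.10543.
Central angle c = 2·arcsin(√a) = 0.66137 rad.
So the angular separation is 37.89°.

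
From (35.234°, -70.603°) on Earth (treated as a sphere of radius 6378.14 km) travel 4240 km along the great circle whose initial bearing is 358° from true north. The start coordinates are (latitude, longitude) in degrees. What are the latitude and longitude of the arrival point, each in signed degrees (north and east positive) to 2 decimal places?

73.26°, -74.89°

Angular distance δ = d/R = 4240/6378.14 = 0.66477 rad; initial bearing θ = 6.2483 rad.
sin φ₂ = sin φ₁ cos δ + cos φ₁ sin δ cos θ = (0.5769)(0.7871) + (0.8168)(0.6169)(0.9994) = 0.9576, so φ₂ = 73.26°.
Δλ = atan2(sin θ sin δ cos φ₁, cos δ − sin φ₁ sin φ₂) = atan2(-0.0176, 0.2346) = -4.287°.
λ₂ = -70.603° − 4.287° = -74.89°.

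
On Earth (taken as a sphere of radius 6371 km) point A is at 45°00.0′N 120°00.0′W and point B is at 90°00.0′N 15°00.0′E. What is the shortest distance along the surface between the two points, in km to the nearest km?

5004 km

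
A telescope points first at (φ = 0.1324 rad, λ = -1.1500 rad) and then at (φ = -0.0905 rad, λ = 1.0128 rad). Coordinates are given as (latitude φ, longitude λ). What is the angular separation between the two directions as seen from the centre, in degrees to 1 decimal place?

With latitudes φ₁ = 7.586°, φ₂ = -5.185° and longitude difference Δλ = 123.919°:
cos c = sin φ₁ sin φ₂ + cos φ₁ cos φ₂ cos Δλ = (0.1320)(-0.0904) + (0.9912)(0.9959)(-0.5580) = -0.56281,
so c = arccos(-0.56281) = 2.16858 rad.
So the angular separation is 124.3°.

124.3°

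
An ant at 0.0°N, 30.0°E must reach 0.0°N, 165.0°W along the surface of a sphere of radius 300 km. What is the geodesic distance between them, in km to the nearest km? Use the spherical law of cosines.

In radians: φ₁ = 0.0000, φ₂ = 0.0000, Δλ = 165.000° = 2.8798 rad.
cos c = sin φ₁ sin φ₂ + cos φ₁ cos φ₂ cos Δλ = (0.0000)(0.0000) + (1.0000)(1.0000)(-0.9659) = -0.96593,
so c = arccos(-0.96593) = 2.87979 rad.
Distance = R·c = 300 × 2.8798 ≈ 864 km.

864 km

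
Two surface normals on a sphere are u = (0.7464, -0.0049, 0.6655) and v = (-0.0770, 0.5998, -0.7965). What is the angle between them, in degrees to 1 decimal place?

126.2°

u·v = -0.5905; |u| = 1.0000, |v| = 1.0001.
cos θ = (u·v)/(|u||v|) = -0.5904, so θ = 126.2°.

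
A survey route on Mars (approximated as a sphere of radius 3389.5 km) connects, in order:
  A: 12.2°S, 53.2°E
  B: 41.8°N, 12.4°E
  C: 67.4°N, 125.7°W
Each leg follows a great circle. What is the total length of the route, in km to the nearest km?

7811 km

Leg A→B: central angle 1.1476 rad, distance 3889.6 km.
Leg B→C: central angle 1.1570 rad, distance 3921.5 km.
Total: 3889.6 + 3921.5 ≈ 7811 km.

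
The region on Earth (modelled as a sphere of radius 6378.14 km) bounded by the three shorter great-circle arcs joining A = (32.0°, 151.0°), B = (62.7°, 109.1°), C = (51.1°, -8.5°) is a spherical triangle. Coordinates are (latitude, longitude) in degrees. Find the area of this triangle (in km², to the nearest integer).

6245648 km²

Side lengths (central angles): a = 0.9787, b = 1.6573, c = 0.7069 rad; semiperimeter s = 1.6714.
By l'Huilier's theorem, tan(E/4) = √[tan(s/2) tan((s−a)/2) tan((s−b)/2) tan((s−c)/2)], giving spherical excess E = 0.1535 rad.
Area = E·R² = 0.1535 × (6378.14)² ≈ 6245648 km².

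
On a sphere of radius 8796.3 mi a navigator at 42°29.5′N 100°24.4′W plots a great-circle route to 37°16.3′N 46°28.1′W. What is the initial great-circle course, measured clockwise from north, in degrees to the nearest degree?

79°

With φ₁ = 0.7416, φ₂ = 0.6505, Δλ = 0.9414 rad, the forward-azimuth formula gives
θ = atan2( sin Δλ cos φ₂ , cos φ₁ sin φ₂ − sin φ₁ cos φ₂ cos Δλ ) = atan2(0.6433, 0.1301) = 78.56°.
So the initial bearing is 79°.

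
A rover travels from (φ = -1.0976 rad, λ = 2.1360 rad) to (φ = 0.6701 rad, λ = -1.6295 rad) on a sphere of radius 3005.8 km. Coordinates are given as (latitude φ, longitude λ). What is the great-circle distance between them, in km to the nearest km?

In radians: φ₁ = -1.0976, φ₂ = 0.6701, Δλ = 144.253° = 2.5177 rad.
cos c = sin φ₁ sin φ₂ + cos φ₁ cos φ₂ cos Δλ = (-0.8901)(0.6211) + (0.4557)(0.7838)(-0.8116) = -0.84271,
so c = arccos(-0.84271) = 2.57310 rad.
Distance = R·c = 3005.8 × 2.5731 ≈ 7734 km.

7734 km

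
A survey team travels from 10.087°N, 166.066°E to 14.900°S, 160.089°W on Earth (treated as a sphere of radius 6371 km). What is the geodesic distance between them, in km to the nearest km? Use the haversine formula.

4651 km

In radians: φ₁ = 0.1761, φ₂ = -0.2601, Δλ = 33.845° = 0.5907 rad.
Haversine: a = sin²(Δφ/2) + cos φ₁ cos φ₂ sin²(Δλ/2) = 0.0468 + (0.9845)(0.9664)(0.0847) = 0.12741.
Central angle c = 2·arcsin(√a) = 0.72999 rad.
Distance = R·c = 6371 × 0.7300 ≈ 4651 km.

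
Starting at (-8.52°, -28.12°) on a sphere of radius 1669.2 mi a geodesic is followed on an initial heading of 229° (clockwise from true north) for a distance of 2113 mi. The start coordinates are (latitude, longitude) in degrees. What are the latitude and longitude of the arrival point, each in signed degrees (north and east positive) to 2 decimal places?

-41.56°, -102.28°

Angular distance δ = d/R = 2113/1669.2 = 1.26588 rad; initial bearing θ = 3.9968 rad.
sin φ₂ = sin φ₁ cos δ + cos φ₁ sin δ cos θ = (-0.1482)(0.3002) + (0.9890)(0.9539)(-0.6561) = -0.6634, so φ₂ = -41.56°.
Δλ = atan2(sin θ sin δ cos φ₁, cos δ − sin φ₁ sin φ₂) = atan2(-0.7120, 0.2019) = -74.165°.
λ₂ = -28.120° − 74.165° = -102.28°.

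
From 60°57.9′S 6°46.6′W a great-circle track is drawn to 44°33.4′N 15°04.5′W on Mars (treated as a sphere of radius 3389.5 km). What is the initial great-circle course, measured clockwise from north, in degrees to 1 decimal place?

Δλ = -8.298° = -0.1448 rad.
y = sin Δλ · cos φ₂ = (-0.1443)(0.7126) = -0.1028
x = cos φ₁ sin φ₂ − sin φ₁ cos φ₂ cos Δλ = (0.4853)(0.7016) − (-0.8743)(0.7126)(0.9895) = 0.9570
θ = atan2(y, x) = -6.13°; adding 360° gives 353.9°.

353.9°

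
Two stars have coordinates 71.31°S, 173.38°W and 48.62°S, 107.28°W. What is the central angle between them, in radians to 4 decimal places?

0.6492 rad

In radians: φ₁ = -1.2446, φ₂ = -0.8486, Δλ = 66.100° = 1.1537 rad.
cos c = sin φ₁ sin φ₂ + cos φ₁ cos φ₂ cos Δλ = (-0.9473)(-0.7503) + (0.3204)(0.6610)(0.4051) = 0.79660,
so c = arccos(0.79660) = 0.64915 rad.
So the angular separation is 0.6492 rad.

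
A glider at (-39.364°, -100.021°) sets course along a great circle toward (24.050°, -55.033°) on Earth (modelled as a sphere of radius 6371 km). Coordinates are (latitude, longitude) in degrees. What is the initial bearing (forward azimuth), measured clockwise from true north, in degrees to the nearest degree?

With φ₁ = -0.6870, φ₂ = 0.4198, Δλ = 0.7852 rad, the forward-azimuth formula gives
θ = atan2( sin Δλ cos φ₂ , cos φ₁ sin φ₂ − sin φ₁ cos φ₂ cos Δλ ) = atan2(0.6456, 0.7247) = 41.70°.
So the initial bearing is 42°.

42°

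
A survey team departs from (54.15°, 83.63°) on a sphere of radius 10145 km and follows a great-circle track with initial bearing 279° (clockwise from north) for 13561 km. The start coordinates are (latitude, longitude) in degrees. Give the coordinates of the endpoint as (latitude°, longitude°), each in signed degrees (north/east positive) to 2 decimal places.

Angular distance δ = d/R = 13561/10145 = 1.33672 rad; initial bearing θ = 4.8695 rad.
sin φ₂ = sin φ₁ cos δ + cos φ₁ sin δ cos θ = (0.8106)(0.2319) + (0.5857)(0.9727)(0.1564) = 0.2771, so φ₂ = 16.09°.
Δλ = atan2(sin θ sin δ cos φ₁, cos δ − sin φ₁ sin φ₂) = atan2(-0.5627, 0.0073) = -89.254°.
λ₂ = 83.630° − 89.254° = -5.62°.

16.09°, -5.62°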